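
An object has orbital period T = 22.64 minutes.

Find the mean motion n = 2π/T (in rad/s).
T = 22.64 minutes = 1358.4 s
n = 2π / 1358.4 s = 0.00462543 rad/s ≈ 0.004625 rad/s

Final answer: n = 0.004625 rad/s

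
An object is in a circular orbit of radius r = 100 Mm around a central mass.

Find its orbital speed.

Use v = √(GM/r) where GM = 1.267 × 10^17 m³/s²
r = 100 Mm = 1 × 10^8 m
GM = 1.267 × 10^17 m³/s²
GM/r = (1.267 × 10^17) / (1 × 10^8) = 1.267 × 10^9 m²/s²
v = √(GM/r) = 35594.9 m/s ≈ 35.59 km/s

Final answer: 35.59 km/s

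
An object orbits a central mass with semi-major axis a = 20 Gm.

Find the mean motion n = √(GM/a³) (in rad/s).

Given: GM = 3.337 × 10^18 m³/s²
a = 20 Gm = 2 × 10^10 m
GM = 3.337 × 10^18 m³/s²
a³ = 8 × 10^30 m³
GM/a³ = (3.337 × 10^18) / (8 × 10^30) = 4.17125 × 10^-13 s⁻²
n = √(GM/a³) = 6.45852 × 10^-7 rad/s ≈ 6.459 × 10^-7 rad/s

Final answer: n = 6.459 × 10^-7 rad/s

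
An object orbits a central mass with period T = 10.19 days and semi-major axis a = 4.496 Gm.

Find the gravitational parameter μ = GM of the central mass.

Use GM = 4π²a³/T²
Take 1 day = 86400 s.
T = 10.19 days = 880416 s
a = 4.496 Gm = 4.496 × 10^9 m
a³ = 9.08822 × 10^28 m³
T² = 7.75132 × 10^11 s²
GM = 4π² × (9.08822 × 10^28) / (7.75132 × 10^11) = 4.62874 × 10^18 m³/s²
GM ≈ 4.629 × 10^18 m³/s²

Final answer: GM = 4.629 × 10^18 m³/s²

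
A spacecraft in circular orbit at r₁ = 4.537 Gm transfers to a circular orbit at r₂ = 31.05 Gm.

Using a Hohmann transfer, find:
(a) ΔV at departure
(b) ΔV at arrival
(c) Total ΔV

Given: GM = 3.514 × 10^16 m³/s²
r₁ = 4.537 Gm = 4.537 × 10^9 m
r₂ = 31.05 Gm = 3.105 × 10^10 m
GM = 3.514 × 10^16 m³/s²
Transfer ellipse: a_t = (r₁ + r₂)/2 = 1.77935 × 10^10 m
Circular speed at r₁: v₁ = √(GM/r₁) = 2783.02 m/s
Transfer speed at r₁ (periapsis): v₁ₜ = √(GM(2/r₁ − 1/a_t)) = 3676.35 m/s
(a) ΔV₁ = v₁ₜ − v₁ = 893.327 m/s ≈ 893.3 m/s
Circular speed at r₂: v₂ = √(GM/r₂) = 1063.82 m/s
Transfer speed at r₂ (apoapsis): v₂ₜ = √(GM(2/r₂ − 1/a_t)) = 537.185 m/s
(b) ΔV₂ = v₂ − v₂ₜ = 526.64 m/s ≈ 526.6 m/s
(c) ΔV_total = ΔV₁ + ΔV₂ = 1419.97 m/s ≈ 1.42 km/s

Final answer:
(a) ΔV₁ = 893.3 m/s
(b) ΔV₂ = 526.6 m/s
(c) ΔV_total = 1.42 km/s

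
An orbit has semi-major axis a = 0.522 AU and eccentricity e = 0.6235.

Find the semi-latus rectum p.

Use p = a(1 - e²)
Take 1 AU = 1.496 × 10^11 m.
a = 0.522 AU = 7.80912 × 10^10 m
e = 0.6235,  e² = 0.388752,  1 − e² = 0.611248
p = a(1 − e²) = 7.80912 × 10^10 m × 0.611248 = 4.77331 × 10^10 m ≈ 0.3191 AU

Final answer: p = 0.3191 AU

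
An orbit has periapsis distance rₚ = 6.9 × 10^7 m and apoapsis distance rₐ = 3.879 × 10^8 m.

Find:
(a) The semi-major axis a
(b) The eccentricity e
rₚ = 6.9 × 10^7 m
rₐ = 3.879 × 10^8 m
(a) a = (rₚ + rₐ)/2 = 2.2845 × 10^8 m ≈ 2.284 × 10^8 m
(b) e = (rₐ − rₚ)/(rₐ + rₚ) = (3.189 × 10^8) / (4.569 × 10^8) = 0.697965

Final answer:
(a) a = 2.284 × 10^8 m
(b) e = 0.698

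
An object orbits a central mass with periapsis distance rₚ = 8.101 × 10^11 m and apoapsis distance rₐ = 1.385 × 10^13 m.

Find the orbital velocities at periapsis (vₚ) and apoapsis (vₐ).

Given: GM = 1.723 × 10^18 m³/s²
rₚ = 8.101 × 10^11 m
rₐ = 1.385 × 10^13 m
GM = 1.723 × 10^18 m³/s²
a = (rₚ + rₐ)/2 = 7.33005 × 10^12 m
Vis-viva: v² = GM (2/r − 1/a)
vₚ² = 1.723 × 10^18 × (2.46883 × 10^-12 − 1.36425 × 10^-13) = 4.01874 × 10^6 m²/s²
vₚ = 2004.68 m/s ≈ 2.005 km/s
vₐ² = 1.723 × 10^18 × (1.44404 × 10^-13 − 1.36425 × 10^-13) = 13748.9 m²/s²
vₐ = 117.256 m/s ≈ 117.3 m/s

Final answer: vₚ = 2.005 km/s, vₐ = 117.3 m/s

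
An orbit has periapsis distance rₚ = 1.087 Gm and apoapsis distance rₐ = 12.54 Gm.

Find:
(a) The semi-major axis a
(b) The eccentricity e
rₚ = 1.087 Gm = 1.087 × 10^9 m
rₐ = 12.54 Gm = 1.254 × 10^10 m
(a) a = (rₚ + rₐ)/2 = 6.8135 × 10^9 m ≈ 6.814 Gm
(b) e = (rₐ − rₚ)/(rₐ + rₚ) = (1.1453 × 10^10) / (1.3627 × 10^10) = 0.840464

Final answer:
(a) a = 6.814 Gm
(b) e = 0.8405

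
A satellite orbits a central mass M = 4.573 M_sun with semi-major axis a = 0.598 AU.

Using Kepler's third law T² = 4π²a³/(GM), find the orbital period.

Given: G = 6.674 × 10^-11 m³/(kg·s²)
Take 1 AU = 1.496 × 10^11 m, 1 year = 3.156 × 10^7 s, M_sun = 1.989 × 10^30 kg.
M = 4.573 M_sun = 9.0957 × 10^30 kg
GM = G × M = 6.674 × 10^-11 × 9.0957 × 10^30 = 6.07047 × 10^20 m³/s²
a = 0.598 AU = 8.94608 × 10^10 m
a³ = 7.15976 × 10^32 m³
T = 2π √(a³/GM) = 2π √((7.15976 × 10^32) / (6.07047 × 10^20)) = 2π × 1.08602 × 10^6 s
T = 6.82367 × 10^6 s ≈ 0.2162 years

Final answer: 0.2162 years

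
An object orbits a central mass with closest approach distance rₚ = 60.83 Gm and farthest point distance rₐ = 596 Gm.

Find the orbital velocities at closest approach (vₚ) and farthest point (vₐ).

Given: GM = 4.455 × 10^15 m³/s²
rₚ = 60.83 Gm = 6.083 × 10^10 m
rₐ = 596 Gm = 5.96 × 10^11 m
GM = 4.455 × 10^15 m³/s²
a = (rₚ + rₐ)/2 = 3.28415 × 10^11 m
Vis-viva: v² = GM (2/r − 1/a)
vₚ² = 4.455 × 10^15 × (3.28785 × 10^-11 − 3.04493 × 10^-12) = 132909 m²/s²
vₚ = 364.566 m/s ≈ 364.6 m/s
vₐ² = 4.455 × 10^15 × (3.3557 × 10^-12 − 3.04493 × 10^-12) = 1384.51 m²/s²
vₐ = 37.209 m/s ≈ 37.21 m/s

Final answer: vₚ = 364.6 m/s, vₐ = 37.21 m/s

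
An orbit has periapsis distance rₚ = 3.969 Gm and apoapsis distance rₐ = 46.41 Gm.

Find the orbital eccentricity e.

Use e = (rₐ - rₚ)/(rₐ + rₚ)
rₚ = 3.969 Gm = 3.969 × 10^9 m
rₐ = 46.41 Gm = 4.641 × 10^10 m
rₐ − rₚ = 4.2441 × 10^10 m
rₐ + rₚ = 5.0379 × 10^10 m
e = (rₐ − rₚ)/(rₐ + rₚ) = 0.842434

Final answer: e = 0.8424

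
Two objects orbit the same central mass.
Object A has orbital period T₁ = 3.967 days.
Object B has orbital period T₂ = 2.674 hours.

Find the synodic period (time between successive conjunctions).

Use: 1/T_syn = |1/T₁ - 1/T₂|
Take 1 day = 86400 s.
T₁ = 3.967 days = 342749 s
T₂ = 2.674 hours = 9626.4 s
1/T₁ = 2.91759 × 10^-6 s⁻¹
1/T₂ = 0.000103881 s⁻¹
|1/T₁ − 1/T₂| = 0.000100963 s⁻¹
T_syn = 1 / |1/T₁ − 1/T₂| = 9904.58 s ≈ 2.751 hours

Final answer: T_syn = 2.751 hours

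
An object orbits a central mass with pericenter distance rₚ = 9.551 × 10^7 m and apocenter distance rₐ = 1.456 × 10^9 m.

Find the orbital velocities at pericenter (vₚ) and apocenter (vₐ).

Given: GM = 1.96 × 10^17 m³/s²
rₚ = 9.551 × 10^7 m
rₐ = 1.456 × 10^9 m
GM = 1.96 × 10^17 m³/s²
a = (rₚ + rₐ)/2 = 7.75755 × 10^8 m
Vis-viva: v² = GM (2/r − 1/a)
vₚ² = 1.96 × 10^17 × (2.09402 × 10^-8 − 1.28907 × 10^-9) = 3.85163 × 10^9 m²/s²
vₚ = 62061.5 m/s ≈ 62.06 km/s
vₐ² = 1.96 × 10^17 × (1.37363 × 10^-9 − 1.28907 × 10^-9) = 1.65737 × 10^7 m²/s²
vₐ = 4071.08 m/s ≈ 4.071 km/s

Final answer: vₚ = 62.06 km/s, vₐ = 4.071 km/s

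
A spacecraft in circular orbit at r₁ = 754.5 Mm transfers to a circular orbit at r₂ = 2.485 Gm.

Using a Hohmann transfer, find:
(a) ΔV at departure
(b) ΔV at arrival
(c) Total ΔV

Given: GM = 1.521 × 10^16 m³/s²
r₁ = 754.5 Mm = 7.545 × 10^8 m
r₂ = 2.485 Gm = 2.485 × 10^9 m
GM = 1.521 × 10^16 m³/s²
Transfer ellipse: a_t = (r₁ + r₂)/2 = 1.61975 × 10^9 m
Circular speed at r₁: v₁ = √(GM/r₁) = 4489.88 m/s
Transfer speed at r₁ (periapsis): v₁ₜ = √(GM(2/r₁ − 1/a_t)) = 5561.27 m/s
(a) ΔV₁ = v₁ₜ − v₁ = 1071.39 m/s ≈ 1.071 km/s
Circular speed at r₂: v₂ = √(GM/r₂) = 2474.01 m/s
Transfer speed at r₂ (apoapsis): v₂ₜ = √(GM(2/r₂ − 1/a_t)) = 1688.52 m/s
(b) ΔV₂ = v₂ − v₂ₜ = 785.487 m/s ≈ 785.5 m/s
(c) ΔV_total = ΔV₁ + ΔV₂ = 1856.88 m/s ≈ 1.857 km/s

Final answer:
(a) ΔV₁ = 1.071 km/s
(b) ΔV₂ = 785.5 m/s
(c) ΔV_total = 1.857 km/s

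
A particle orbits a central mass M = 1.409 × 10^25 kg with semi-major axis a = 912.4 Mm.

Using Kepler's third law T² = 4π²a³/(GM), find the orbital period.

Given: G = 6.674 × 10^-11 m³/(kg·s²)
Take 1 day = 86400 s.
M = 1.409 × 10^25 kg
GM = G × M = 6.674 × 10^-11 × 1.409 × 10^25 = 9.40367 × 10^14 m³/s²
a = 912.4 Mm = 9.124 × 10^8 m
a³ = 7.59549 × 10^26 m³
T = 2π √(a³/GM) = 2π √((7.59549 × 10^26) / (9.40367 × 10^14)) = 2π × 898730 s
T = 5.64689 × 10^6 s ≈ 65.36 days

Final answer: 65.36 days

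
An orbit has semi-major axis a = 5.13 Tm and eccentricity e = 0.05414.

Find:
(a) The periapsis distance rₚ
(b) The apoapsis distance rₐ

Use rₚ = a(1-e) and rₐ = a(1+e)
a = 5.13 Tm = 5.13 × 10^12 m
e = 0.05414:  1 − e = 0.94586,  1 + e = 1.05414
(a) rₚ = a(1 − e) = 5.13 × 10^12 m × 0.94586 = 4.85226 × 10^12 m ≈ 4.852 Tm
(b) rₐ = a(1 + e) = 5.13 × 10^12 m × 1.05414 = 5.40774 × 10^12 m ≈ 5.408 Tm

Final answer:
(a) rₚ = 4.852 Tm
(b) rₐ = 5.408 Tm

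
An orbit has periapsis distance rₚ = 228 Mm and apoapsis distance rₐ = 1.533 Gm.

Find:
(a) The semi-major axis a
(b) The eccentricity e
rₚ = 228 Mm = 2.28 × 10^8 m
rₐ = 1.533 Gm = 1.533 × 10^9 m
(a) a = (rₚ + rₐ)/2 = 8.805 × 10^8 m ≈ 880.5 Mm
(b) e = (rₐ − rₚ)/(rₐ + rₚ) = (1.305 × 10^9) / (1.761 × 10^9) = 0.741056

Final answer:
(a) a = 880.5 Mm
(b) e = 0.7411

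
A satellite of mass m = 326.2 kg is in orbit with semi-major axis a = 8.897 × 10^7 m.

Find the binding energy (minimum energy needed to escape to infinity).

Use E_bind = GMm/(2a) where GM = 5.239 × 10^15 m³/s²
a = 8.897 × 10^7 m
GM = 5.239 × 10^15 m³/s²
m = 326.2 kg
GMm = 5.239 × 10^15 × 326.2 = 1.70896 × 10^18 m³·kg/s²
2a = 1.7794 × 10^8 m
E_bind = GMm/(2a) = 9.60415 × 10^9 J ≈ 9.604 GJ

Final answer: 9.604 GJ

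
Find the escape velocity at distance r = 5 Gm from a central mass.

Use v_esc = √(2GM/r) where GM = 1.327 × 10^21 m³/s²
r = 5 Gm = 5 × 10^9 m
GM = 1.327 × 10^21 m³/s²
2GM/r = 2 × (1.327 × 10^21) / (5 × 10^9) = 5.308 × 10^11 m²/s²
v_esc = √(2GM/r) = 728560 m/s ≈ 728.6 km/s

Final answer: 728.6 km/s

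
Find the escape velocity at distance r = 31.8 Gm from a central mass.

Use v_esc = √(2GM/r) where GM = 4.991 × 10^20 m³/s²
r = 31.8 Gm = 3.18 × 10^10 m
GM = 4.991 × 10^20 m³/s²
2GM/r = 2 × (4.991 × 10^20) / (3.18 × 10^10) = 3.13899 × 10^10 m²/s²
v_esc = √(2GM/r) = 177172 m/s ≈ 177.2 km/s

Final answer: 177.2 km/s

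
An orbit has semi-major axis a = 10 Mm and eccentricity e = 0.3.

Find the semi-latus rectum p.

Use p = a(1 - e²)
a = 10 Mm = 1 × 10^7 m
e = 0.3,  e² = 0.09,  1 − e² = 0.91
p = a(1 − e²) = 1 × 10^7 m × 0.91 = 9.1 × 10^6 m ≈ 9.1 Mm

Final answer: p = 9.1 Mm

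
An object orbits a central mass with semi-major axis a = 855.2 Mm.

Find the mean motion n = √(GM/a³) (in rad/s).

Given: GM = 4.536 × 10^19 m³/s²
a = 855.2 Mm = 8.552 × 10^8 m
GM = 4.536 × 10^19 m³/s²
a³ = 6.25465 × 10^26 m³
GM/a³ = (4.536 × 10^19) / (6.25465 × 10^26) = 7.2522 × 10^-8 s⁻²
n = √(GM/a³) = 0.000269299 rad/s ≈ 0.0002693 rad/s

Final answer: n = 0.0002693 rad/s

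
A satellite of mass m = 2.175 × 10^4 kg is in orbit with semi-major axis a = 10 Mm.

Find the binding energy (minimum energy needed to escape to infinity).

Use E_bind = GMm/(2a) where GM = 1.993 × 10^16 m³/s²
a = 10 Mm = 1 × 10^7 m
GM = 1.993 × 10^16 m³/s²
m = 2.175 × 10^4 kg
GMm = 1.993 × 10^16 × 21750 = 4.33478 × 10^20 m³·kg/s²
2a = 2 × 10^7 m
E_bind = GMm/(2a) = 2.16739 × 10^13 J ≈ 21.67 TJ

Final answer: 21.67 TJ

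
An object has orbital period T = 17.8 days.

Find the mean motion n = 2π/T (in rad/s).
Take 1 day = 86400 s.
T = 17.8 days = 1.53792 × 10^6 s
n = 2π / (1.53792 × 10^6 s) = 4.08551 × 10^-6 rad/s ≈ 4.086 × 10^-6 rad/s

Final answer: n = 4.086 × 10^-6 rad/s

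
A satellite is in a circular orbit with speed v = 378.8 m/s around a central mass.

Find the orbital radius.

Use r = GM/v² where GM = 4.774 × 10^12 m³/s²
v = 378.8 m/s
GM = 4.774 × 10^12 m³/s²
v² = 143489 m²/s²
r = GM/v² = (4.774 × 10^12) / 143489 = 3.32707 × 10^7 m ≈ 3.327 × 10^7 m

Final answer: 3.327 × 10^7 m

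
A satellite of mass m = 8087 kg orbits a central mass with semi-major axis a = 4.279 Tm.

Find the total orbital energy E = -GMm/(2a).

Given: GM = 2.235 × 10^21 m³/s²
a = 4.279 Tm = 4.279 × 10^12 m
GM = 2.235 × 10^21 m³/s²
2a = 8.558 × 10^12 m
GMm = 2.235 × 10^21 × 8087 = 1.80744 × 10^25 m³·kg/s²
E = −GMm/(2a) = -2.11199 × 10^12 J ≈ -2.112 TJ

Final answer: -2.112 TJ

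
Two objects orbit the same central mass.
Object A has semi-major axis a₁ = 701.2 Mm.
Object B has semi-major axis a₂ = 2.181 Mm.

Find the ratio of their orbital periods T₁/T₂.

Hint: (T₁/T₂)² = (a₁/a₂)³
a₁ = 701.2 Mm = 7.012 × 10^8 m
a₂ = 2.181 Mm = 2.181 × 10^6 m
a₁/a₂ = 321.504
T₁/T₂ = (a₁/a₂)^(3/2) = (321.504)^1.5 = 5764.74

Final answer: T₁/T₂ = 5765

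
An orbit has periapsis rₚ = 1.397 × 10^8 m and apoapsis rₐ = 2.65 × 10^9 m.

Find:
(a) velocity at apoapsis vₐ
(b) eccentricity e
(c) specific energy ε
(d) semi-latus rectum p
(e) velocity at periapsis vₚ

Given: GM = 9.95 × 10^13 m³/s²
rₚ = 1.397 × 10^8 m
rₐ = 2.65 × 10^9 m
GM = 9.95 × 10^13 m³/s²
a = (rₚ + rₐ)/2 = 1.39485 × 10^9 m
e = (rₐ − rₚ)/(rₐ + rₚ) = (2.5103 × 10^9) / (2.7897 × 10^9) = 0.899846
(a) vₐ² = GM (2/rₐ − 1/a) = 9.95 × 10^13 × (7.54717 × 10^-10 − 7.16923 × 10^-10) = 3760.5 m²/s²;  vₐ = 61.323 m/s ≈ 61.32 m/s
(b) e = 0.899846 ≈ 0.8998
(c) 2a = 2.7897 × 10^9 m;  ε = −GM/(2a) = -35666.9 J/kg ≈ -35.67 kJ/kg
(d) 1 − e² = 0.190277;  p = a(1 − e²) = 1.39485 × 10^9 × 0.190277 = 2.65408 × 10^8 m ≈ 2.654 × 10^8 m
(e) vₚ² = GM (2/rₚ − 1/a) = 9.95 × 10^13 × (1.43164 × 10^-8 − 7.16923 × 10^-10) = 1.35315 × 10^6 m²/s²;  vₚ = 1163.25 m/s ≈ 1.163 km/s

Final answer:
(a) velocity at apoapsis vₐ = 61.32 m/s
(b) eccentricity e = 0.8998
(c) specific energy ε = -35.67 kJ/kg
(d) semi-latus rectum p = 2.654 × 10^8 m
(e) velocity at periapsis vₚ = 1.163 km/s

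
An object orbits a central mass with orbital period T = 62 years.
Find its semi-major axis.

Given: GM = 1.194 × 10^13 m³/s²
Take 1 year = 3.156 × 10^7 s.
T = 62 years = 1.95672 × 10^9 s
GM = 1.194 × 10^13 m³/s²
Kepler's third law: a³ = GM T² / (4π²)
T² = 3.82875 × 10^18 s²
a³ = (1.194 × 10^13) × (3.82875 × 10^18) / (4π²) = 1.15798 × 10^30 m³
a = (a³)^(1/3) = 1.05011 × 10^10 m ≈ 10.5 Gm

Final answer: 10.5 Gm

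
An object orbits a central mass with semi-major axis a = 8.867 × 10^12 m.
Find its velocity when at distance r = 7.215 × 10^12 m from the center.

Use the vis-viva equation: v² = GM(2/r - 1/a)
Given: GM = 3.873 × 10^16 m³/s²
a = 8.867 × 10^12 m
r = 7.215 × 10^12 m
GM = 3.873 × 10^16 m³/s²
2/r − 1/a = 2.772 × 10^-13 − 1.12778 × 10^-13 = 1.64423 × 10^-13 m⁻¹
v² = GM (2/r − 1/a) = 6368.09 m²/s²
v = 79.8003 m/s ≈ 79.8 m/s

Final answer: 79.8 m/s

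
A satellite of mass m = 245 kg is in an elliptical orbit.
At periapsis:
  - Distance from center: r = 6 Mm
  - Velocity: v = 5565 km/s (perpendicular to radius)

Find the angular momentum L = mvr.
r = 6 Mm = 6 × 10^6 m
v = 5565 km/s = 5.565 × 10^6 m/s
vr = 5.565 × 10^6 × 6 × 10^6 = 3.339 × 10^13 m²/s
L = m × vr = 245 × 3.339 × 10^13 = 8.18055 × 10^15 kg·m²/s ≈ 8.181 × 10^15 kg·m²/s

Final answer: L = 8.181 × 10^15 kg·m²/s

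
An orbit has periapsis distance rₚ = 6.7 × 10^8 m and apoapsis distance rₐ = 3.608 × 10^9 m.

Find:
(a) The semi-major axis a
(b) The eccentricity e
rₚ = 6.7 × 10^8 m
rₐ = 3.608 × 10^9 m
(a) a = (rₚ + rₐ)/2 = 2.139 × 10^9 m ≈ 2.139 × 10^9 m
(b) e = (rₐ − rₚ)/(rₐ + rₚ) = (2.938 × 10^9) / (4.278 × 10^9) = 0.68677

Final answer:
(a) a = 2.139 × 10^9 m
(b) e = 0.6868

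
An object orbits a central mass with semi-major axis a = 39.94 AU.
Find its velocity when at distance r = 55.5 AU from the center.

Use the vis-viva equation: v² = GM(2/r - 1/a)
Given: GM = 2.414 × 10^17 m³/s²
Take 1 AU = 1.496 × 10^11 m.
a = 39.94 AU = 5.97502 × 10^12 m
r = 55.5 AU = 8.3028 × 10^12 m
GM = 2.414 × 10^17 m³/s²
2/r − 1/a = 2.40883 × 10^-13 − 1.67363 × 10^-13 = 7.35192 × 10^-14 m⁻¹
v² = GM (2/r − 1/a) = 17747.5 m²/s²
v = 133.22 m/s ≈ 133.2 m/s

Final answer: 133.2 m/s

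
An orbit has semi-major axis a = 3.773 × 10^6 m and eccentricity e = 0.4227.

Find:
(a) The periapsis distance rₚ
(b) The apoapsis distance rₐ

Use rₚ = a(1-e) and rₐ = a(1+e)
a = 3.773 × 10^6 m
e = 0.4227:  1 − e = 0.5773,  1 + e = 1.4227
(a) rₚ = a(1 − e) = 3.773 × 10^6 m × 0.5773 = 2.17815 × 10^6 m ≈ 2.178 × 10^6 m
(b) rₐ = a(1 + e) = 3.773 × 10^6 m × 1.4227 = 5.36785 × 10^6 m ≈ 5.368 × 10^6 m

Final answer:
(a) rₚ = 2.178 × 10^6 m
(b) rₐ = 5.368 × 10^6 m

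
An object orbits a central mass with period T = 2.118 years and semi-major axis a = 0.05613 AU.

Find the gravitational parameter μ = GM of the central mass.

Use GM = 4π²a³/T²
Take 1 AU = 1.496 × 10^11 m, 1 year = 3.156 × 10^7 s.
T = 2.118 years = 6.68441 × 10^7 s
a = 0.05613 AU = 8.39705 × 10^9 m
a³ = 5.92079 × 10^29 m³
T² = 4.46813 × 10^15 s²
GM = 4π² × (5.92079 × 10^29) / (4.46813 × 10^15) = 5.23135 × 10^15 m³/s²
GM ≈ 5.231 × 10^15 m³/s²

Final answer: GM = 5.231 × 10^15 m³/s²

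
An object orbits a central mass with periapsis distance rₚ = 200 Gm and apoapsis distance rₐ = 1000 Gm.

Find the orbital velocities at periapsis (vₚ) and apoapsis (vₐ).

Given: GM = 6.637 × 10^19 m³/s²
rₚ = 200 Gm = 2 × 10^11 m
rₐ = 1000 Gm = 1 × 10^12 m
GM = 6.637 × 10^19 m³/s²
a = (rₚ + rₐ)/2 = 6 × 10^11 m
Vis-viva: v² = GM (2/r − 1/a)
vₚ² = 6.637 × 10^19 × (1 × 10^-11 − 1.66667 × 10^-12) = 5.53083 × 10^8 m²/s²
vₚ = 23517.7 m/s ≈ 23.52 km/s
vₐ² = 6.637 × 10^19 × (2 × 10^-12 − 1.66667 × 10^-12) = 2.21233 × 10^7 m²/s²
vₐ = 4703.54 m/s ≈ 4.704 km/s

Final answer: vₚ = 23.52 km/s, vₐ = 4.704 km/s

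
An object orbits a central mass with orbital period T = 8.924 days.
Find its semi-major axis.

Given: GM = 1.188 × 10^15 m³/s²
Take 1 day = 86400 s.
T = 8.924 days = 771034 s
GM = 1.188 × 10^15 m³/s²
Kepler's third law: a³ = GM T² / (4π²)
T² = 5.94493 × 10^11 s²
a³ = (1.188 × 10^15) × (5.94493 × 10^11) / (4π²) = 1.78897 × 10^25 m³
a = (a³)^(1/3) = 2.61538 × 10^8 m ≈ 261.5 Mm

Final answer: 261.5 Mm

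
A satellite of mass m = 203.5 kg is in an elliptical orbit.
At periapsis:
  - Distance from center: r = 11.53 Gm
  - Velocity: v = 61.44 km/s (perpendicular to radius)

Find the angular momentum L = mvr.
r = 11.53 Gm = 1.153 × 10^10 m
v = 61.44 km/s = 61440 m/s
vr = 61440 × 1.153 × 10^10 = 7.08403 × 10^14 m²/s
L = m × vr = 203.5 × 7.08403 × 10^14 = 1.4416 × 10^17 kg·m²/s ≈ 1.442 × 10^17 kg·m²/s

Final answer: L = 1.442 × 10^17 kg·m²/s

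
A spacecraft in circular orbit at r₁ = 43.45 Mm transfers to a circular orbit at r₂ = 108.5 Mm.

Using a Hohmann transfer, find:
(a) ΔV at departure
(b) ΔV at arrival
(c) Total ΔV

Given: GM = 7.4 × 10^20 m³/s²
r₁ = 43.45 Mm = 4.345 × 10^7 m
r₂ = 108.5 Mm = 1.085 × 10^8 m
GM = 7.4 × 10^20 m³/s²
Transfer ellipse: a_t = (r₁ + r₂)/2 = 7.5975 × 10^7 m
Circular speed at r₁: v₁ = √(GM/r₁) = 4.12687 × 10^6 m/s
Transfer speed at r₁ (periapsis): v₁ₜ = √(GM(2/r₁ − 1/a_t)) = 4.93174 × 10^6 m/s
(a) ΔV₁ = v₁ₜ − v₁ = 804872 m/s ≈ 804.9 km/s
Circular speed at r₂: v₂ = √(GM/r₂) = 2.61157 × 10^6 m/s
Transfer speed at r₂ (apoapsis): v₂ₜ = √(GM(2/r₂ − 1/a_t)) = 1.97497 × 10^6 m/s
(b) ΔV₂ = v₂ − v₂ₜ = 636596 m/s ≈ 636.6 km/s
(c) ΔV_total = ΔV₁ + ΔV₂ = 1.44147 × 10^6 m/s ≈ 1441 km/s

Final answer:
(a) ΔV₁ = 804.9 km/s
(b) ΔV₂ = 636.6 km/s
(c) ΔV_total = 1441 km/s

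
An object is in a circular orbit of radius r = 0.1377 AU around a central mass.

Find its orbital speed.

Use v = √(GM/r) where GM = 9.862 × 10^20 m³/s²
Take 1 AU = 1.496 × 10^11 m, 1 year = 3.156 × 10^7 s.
r = 0.1377 AU = 2.05999 × 10^10 m
GM = 9.862 × 10^20 m³/s²
GM/r = (9.862 × 10^20) / (2.05999 × 10^10) = 4.7874 × 10^10 m²/s²
v = √(GM/r) = 218801 m/s ≈ 46.16 AU/year

Final answer: 46.16 AU/year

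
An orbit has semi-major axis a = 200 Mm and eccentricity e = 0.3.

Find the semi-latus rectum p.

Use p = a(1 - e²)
a = 200 Mm = 2 × 10^8 m
e = 0.3,  e² = 0.09,  1 − e² = 0.91
p = a(1 − e²) = 2 × 10^8 m × 0.91 = 1.82 × 10^8 m ≈ 182 Mm

Final answer: p = 182 Mm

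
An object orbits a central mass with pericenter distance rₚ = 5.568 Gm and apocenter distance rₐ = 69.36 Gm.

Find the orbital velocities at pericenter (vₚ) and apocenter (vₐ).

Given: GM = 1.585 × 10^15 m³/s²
rₚ = 5.568 Gm = 5.568 × 10^9 m
rₐ = 69.36 Gm = 6.936 × 10^10 m
GM = 1.585 × 10^15 m³/s²
a = (rₚ + rₐ)/2 = 3.7464 × 10^10 m
Vis-viva: v² = GM (2/r − 1/a)
vₚ² = 1.585 × 10^15 × (3.59195 × 10^-10 − 2.66923 × 10^-11) = 527017 m²/s²
vₚ = 725.96 m/s ≈ 726 m/s
vₐ² = 1.585 × 10^15 × (2.88351 × 10^-11 − 2.66923 × 10^-11) = 3396.29 m²/s²
vₐ = 58.2777 m/s ≈ 58.28 m/s

Final answer: vₚ = 726 m/s, vₐ = 58.28 m/s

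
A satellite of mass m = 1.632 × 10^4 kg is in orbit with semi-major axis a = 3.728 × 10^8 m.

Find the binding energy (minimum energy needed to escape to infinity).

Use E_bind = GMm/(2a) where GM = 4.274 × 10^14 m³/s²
a = 3.728 × 10^8 m
GM = 4.274 × 10^14 m³/s²
m = 1.632 × 10^4 kg
GMm = 4.274 × 10^14 × 16320 = 6.97517 × 10^18 m³·kg/s²
2a = 7.456 × 10^8 m
E_bind = GMm/(2a) = 9.35511 × 10^9 J ≈ 9.355 GJ

Final answer: 9.355 GJ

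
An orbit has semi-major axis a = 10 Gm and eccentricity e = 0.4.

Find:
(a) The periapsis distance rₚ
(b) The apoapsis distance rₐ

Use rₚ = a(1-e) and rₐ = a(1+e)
a = 10 Gm = 1 × 10^10 m
e = 0.4:  1 − e = 0.6,  1 + e = 1.4
(a) rₚ = a(1 − e) = 1 × 10^10 m × 0.6 = 6 × 10^9 m ≈ 6 Gm
(b) rₐ = a(1 + e) = 1 × 10^10 m × 1.4 = 1.4 × 10^10 m ≈ 14 Gm

Final answer:
(a) rₚ = 6 Gm
(b) rₐ = 14 Gm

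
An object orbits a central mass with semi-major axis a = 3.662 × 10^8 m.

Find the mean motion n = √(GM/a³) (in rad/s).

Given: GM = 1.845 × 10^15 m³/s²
a = 3.662 × 10^8 m
GM = 1.845 × 10^15 m³/s²
a³ = 4.91083 × 10^25 m³
GM/a³ = (1.845 × 10^15) / (4.91083 × 10^25) = 3.757 × 10^-11 s⁻²
n = √(GM/a³) = 6.12944 × 10^-6 rad/s ≈ 6.129 × 10^-6 rad/s

Final answer: n = 6.129 × 10^-6 rad/s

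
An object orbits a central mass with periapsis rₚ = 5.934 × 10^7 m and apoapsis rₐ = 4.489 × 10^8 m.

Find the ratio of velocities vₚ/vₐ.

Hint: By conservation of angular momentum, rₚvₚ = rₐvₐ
rₚ = 5.934 × 10^7 m
rₐ = 4.489 × 10^8 m
rₚvₚ = rₐvₐ  ⇒  vₚ/vₐ = rₐ/rₚ
vₚ/vₐ = (4.489 × 10^8) / (5.934 × 10^7) = 7.56488

Final answer: vₚ/vₐ = 7.565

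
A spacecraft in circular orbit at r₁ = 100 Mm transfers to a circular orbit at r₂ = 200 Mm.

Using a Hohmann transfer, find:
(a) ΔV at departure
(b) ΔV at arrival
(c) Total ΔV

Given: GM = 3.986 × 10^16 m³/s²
r₁ = 100 Mm = 1 × 10^8 m
r₂ = 200 Mm = 2 × 10^8 m
GM = 3.986 × 10^16 m³/s²
Transfer ellipse: a_t = (r₁ + r₂)/2 = 1.5 × 10^8 m
Circular speed at r₁: v₁ = √(GM/r₁) = 19965 m/s
Transfer speed at r₁ (periapsis): v₁ₜ = √(GM(2/r₁ − 1/a_t)) = 23053.6 m/s
(a) ΔV₁ = v₁ₜ − v₁ = 3088.59 m/s ≈ 3.089 km/s
Circular speed at r₂: v₂ = √(GM/r₂) = 14117.4 m/s
Transfer speed at r₂ (apoapsis): v₂ₜ = √(GM(2/r₂ − 1/a_t)) = 11526.8 m/s
(b) ΔV₂ = v₂ − v₂ₜ = 2590.58 m/s ≈ 2.591 km/s
(c) ΔV_total = ΔV₁ + ΔV₂ = 5679.18 m/s ≈ 5.679 km/s

Final answer:
(a) ΔV₁ = 3.089 km/s
(b) ΔV₂ = 2.591 km/s
(c) ΔV_total = 5.679 km/s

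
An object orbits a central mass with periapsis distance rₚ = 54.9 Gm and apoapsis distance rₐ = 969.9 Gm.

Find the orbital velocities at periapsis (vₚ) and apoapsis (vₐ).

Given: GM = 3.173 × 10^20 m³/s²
rₚ = 54.9 Gm = 5.49 × 10^10 m
rₐ = 969.9 Gm = 9.699 × 10^11 m
GM = 3.173 × 10^20 m³/s²
a = (rₚ + rₐ)/2 = 5.124 × 10^11 m
Vis-viva: v² = GM (2/r − 1/a)
vₚ² = 3.173 × 10^20 × (3.64299 × 10^-11 − 1.9516 × 10^-12) = 1.094 × 10^10 m²/s²
vₚ = 104594 m/s ≈ 104.6 km/s
vₐ² = 3.173 × 10^20 × (2.06207 × 10^-12 − 1.9516 × 10^-12) = 3.50515 × 10^7 m²/s²
vₐ = 5920.43 m/s ≈ 5.92 km/s

Final answer: vₚ = 104.6 km/s, vₐ = 5.92 km/s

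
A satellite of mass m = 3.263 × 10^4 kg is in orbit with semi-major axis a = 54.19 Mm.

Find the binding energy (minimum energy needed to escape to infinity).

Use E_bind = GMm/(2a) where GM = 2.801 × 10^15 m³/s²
a = 54.19 Mm = 5.419 × 10^7 m
GM = 2.801 × 10^15 m³/s²
m = 3.263 × 10^4 kg
GMm = 2.801 × 10^15 × 32630 = 9.13966 × 10^19 m³·kg/s²
2a = 1.0838 × 10^8 m
E_bind = GMm/(2a) = 8.43298 × 10^11 J ≈ 843.3 GJ

Final answer: 843.3 GJ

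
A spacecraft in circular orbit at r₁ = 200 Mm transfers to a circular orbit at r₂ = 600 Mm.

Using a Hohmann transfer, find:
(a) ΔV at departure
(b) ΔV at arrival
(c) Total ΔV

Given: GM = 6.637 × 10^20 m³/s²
r₁ = 200 Mm = 2 × 10^8 m
r₂ = 600 Mm = 6 × 10^8 m
GM = 6.637 × 10^20 m³/s²
Transfer ellipse: a_t = (r₁ + r₂)/2 = 4 × 10^8 m
Circular speed at r₁: v₁ = √(GM/r₁) = 1.82168 × 10^6 m/s
Transfer speed at r₁ (periapsis): v₁ₜ = √(GM(2/r₁ − 1/a_t)) = 2.23109 × 10^6 m/s
(a) ΔV₁ = v₁ₜ − v₁ = 409412 m/s ≈ 409.4 km/s
Circular speed at r₂: v₂ = √(GM/r₂) = 1.05174 × 10^6 m/s
Transfer speed at r₂ (apoapsis): v₂ₜ = √(GM(2/r₂ − 1/a_t)) = 743696 m/s
(b) ΔV₂ = v₂ − v₂ₜ = 308049 m/s ≈ 308 km/s
(c) ΔV_total = ΔV₁ + ΔV₂ = 717461 m/s ≈ 717.5 km/s

Final answer:
(a) ΔV₁ = 409.4 km/s
(b) ΔV₂ = 308 km/s
(c) ΔV_total = 717.5 km/s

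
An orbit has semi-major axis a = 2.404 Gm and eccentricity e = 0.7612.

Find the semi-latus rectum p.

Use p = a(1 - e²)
a = 2.404 Gm = 2.404 × 10^9 m
e = 0.7612,  e² = 0.579425,  1 − e² = 0.420575
p = a(1 − e²) = 2.404 × 10^9 m × 0.420575 = 1.01106 × 10^9 m ≈ 1.011 Gm

Final answer: p = 1.011 Gm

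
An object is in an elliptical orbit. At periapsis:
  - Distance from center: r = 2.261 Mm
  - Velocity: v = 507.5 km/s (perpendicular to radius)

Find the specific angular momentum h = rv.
r = 2.261 Mm = 2.261 × 10^6 m
v = 507.5 km/s = 507500 m/s
h = rv = 2.261 × 10^6 × 507500 = 1.14746 × 10^12 m²/s ≈ 1.147 × 10^12 m²/s

Final answer: h = 1.147 × 10^12 m²/s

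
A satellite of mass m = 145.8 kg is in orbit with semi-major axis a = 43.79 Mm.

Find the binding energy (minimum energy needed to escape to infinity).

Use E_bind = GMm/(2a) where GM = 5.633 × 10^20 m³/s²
a = 43.79 Mm = 4.379 × 10^7 m
GM = 5.633 × 10^20 m³/s²
m = 145.8 kg
GMm = 5.633 × 10^20 × 145.8 = 8.21291 × 10^22 m³·kg/s²
2a = 8.758 × 10^7 m
E_bind = GMm/(2a) = 9.37761 × 10^14 J ≈ 937.8 TJ

Final answer: 937.8 TJ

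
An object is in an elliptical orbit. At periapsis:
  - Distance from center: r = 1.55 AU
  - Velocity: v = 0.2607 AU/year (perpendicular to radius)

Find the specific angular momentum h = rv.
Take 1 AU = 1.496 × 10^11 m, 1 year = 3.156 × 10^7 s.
r = 1.55 AU = 2.3188 × 10^11 m
v = 0.2607 AU/year = 1235.76 m/s
h = rv = 2.3188 × 10^11 × 1235.76 = 2.86549 × 10^14 m²/s ≈ 2.865 × 10^14 m²/s

Final answer: h = 2.865 × 10^14 m²/s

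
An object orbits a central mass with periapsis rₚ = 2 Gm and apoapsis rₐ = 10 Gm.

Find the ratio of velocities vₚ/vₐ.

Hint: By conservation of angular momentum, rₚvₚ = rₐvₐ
rₚ = 2 Gm = 2 × 10^9 m
rₐ = 10 Gm = 1 × 10^10 m
rₚvₚ = rₐvₐ  ⇒  vₚ/vₐ = rₐ/rₚ
vₚ/vₐ = (1 × 10^10) / (2 × 10^9) = 5

Final answer: vₚ/vₐ = 5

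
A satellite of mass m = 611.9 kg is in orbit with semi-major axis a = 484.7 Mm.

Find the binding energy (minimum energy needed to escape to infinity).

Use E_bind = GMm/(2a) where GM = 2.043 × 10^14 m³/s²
a = 484.7 Mm = 4.847 × 10^8 m
GM = 2.043 × 10^14 m³/s²
m = 611.9 kg
GMm = 2.043 × 10^14 × 611.9 = 1.25011 × 10^17 m³·kg/s²
2a = 9.694 × 10^8 m
E_bind = GMm/(2a) = 1.28957 × 10^8 J ≈ 129 MJ

Final answer: 129 MJ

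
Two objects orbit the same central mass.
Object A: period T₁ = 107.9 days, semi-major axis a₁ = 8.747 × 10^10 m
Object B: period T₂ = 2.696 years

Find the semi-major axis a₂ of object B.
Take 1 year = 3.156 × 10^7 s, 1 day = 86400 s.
T₁ = 107.9 days = 9.32256 × 10^6 s
T₂ = 2.696 years = 8.50858 × 10^7 s
a₁ = 8.747 × 10^10 m
Kepler's third law: (T₂/T₁)² = (a₂/a₁)³  ⇒  a₂ = a₁ (T₂/T₁)^(2/3)
T₂/T₁ = 9.12687
(T₂/T₁)^(2/3) = 4.36731
a₂ = 8.747 × 10^10 m × 4.36731 = 3.82009 × 10^11 m ≈ 3.82 × 10^11 m

Final answer: a₂ = 3.82 × 10^11 m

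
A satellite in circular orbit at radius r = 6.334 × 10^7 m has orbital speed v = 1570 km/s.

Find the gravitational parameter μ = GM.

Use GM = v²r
r = 6.334 × 10^7 m
v = 1570 km/s = 1.57 × 10^6 m/s
v² = 2.4649 × 10^12 m²/s²
GM = v²r = 2.4649 × 10^12 × 6.334 × 10^7 = 1.56127 × 10^20 m³/s²
GM ≈ 1.561 × 10^20 m³/s²

Final answer: GM = 1.561 × 10^20 m³/s²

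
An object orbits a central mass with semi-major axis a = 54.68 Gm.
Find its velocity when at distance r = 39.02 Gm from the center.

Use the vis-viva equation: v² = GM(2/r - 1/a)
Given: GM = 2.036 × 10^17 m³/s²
a = 54.68 Gm = 5.468 × 10^10 m
r = 39.02 Gm = 3.902 × 10^10 m
GM = 2.036 × 10^17 m³/s²
2/r − 1/a = 5.12558 × 10^-11 − 1.82882 × 10^-11 = 3.29675 × 10^-11 m⁻¹
v² = GM (2/r − 1/a) = 6.71219 × 10^6 m²/s²
v = 2590.79 m/s ≈ 2.591 km/s

Final answer: 2.591 km/s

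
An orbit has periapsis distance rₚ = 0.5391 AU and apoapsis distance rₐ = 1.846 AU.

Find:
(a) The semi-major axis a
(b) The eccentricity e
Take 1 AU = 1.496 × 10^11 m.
rₚ = 0.5391 AU = 8.06494 × 10^10 m
rₐ = 1.846 AU = 2.76162 × 10^11 m
(a) a = (rₚ + rₐ)/2 = 1.78405 × 10^11 m ≈ 1.193 AU
(b) e = (rₐ − rₚ)/(rₐ + rₚ) = (1.95512 × 10^11) / (3.56811 × 10^11) = 0.547943

Final answer:
(a) a = 1.193 AU
(b) e = 0.5479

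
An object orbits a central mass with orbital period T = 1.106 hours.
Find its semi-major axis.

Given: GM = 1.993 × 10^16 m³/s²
T = 1.106 hours = 3981.6 s
GM = 1.993 × 10^16 m³/s²
Kepler's third law: a³ = GM T² / (4π²)
T² = 1.58531 × 10^7 s²
a³ = (1.993 × 10^16) × (1.58531 × 10^7) / (4π²) = 8.00318 × 10^21 m³
a = (a³)^(1/3) = 2.00027 × 10^7 m ≈ 20 Mm

Final answer: 20 Mm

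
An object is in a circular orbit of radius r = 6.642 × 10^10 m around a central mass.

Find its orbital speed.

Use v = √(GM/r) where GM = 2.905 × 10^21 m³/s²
r = 6.642 × 10^10 m
GM = 2.905 × 10^21 m³/s²
GM/r = (2.905 × 10^21) / (6.642 × 10^10) = 4.37368 × 10^10 m²/s²
v = √(GM/r) = 209134 m/s ≈ 209.1 km/s

Final answer: 209.1 km/s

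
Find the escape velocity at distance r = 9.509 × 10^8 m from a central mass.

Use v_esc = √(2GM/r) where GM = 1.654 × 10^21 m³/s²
r = 9.509 × 10^8 m
GM = 1.654 × 10^21 m³/s²
2GM/r = 2 × (1.654 × 10^21) / (9.509 × 10^8) = 3.47881 × 10^12 m²/s²
v_esc = √(2GM/r) = 1.86516 × 10^6 m/s ≈ 1865 km/s

Final answer: 1865 km/s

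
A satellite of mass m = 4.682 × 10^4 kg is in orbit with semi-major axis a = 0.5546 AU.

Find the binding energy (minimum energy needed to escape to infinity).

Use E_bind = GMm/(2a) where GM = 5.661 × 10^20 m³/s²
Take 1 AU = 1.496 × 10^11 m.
a = 0.5546 AU = 8.29682 × 10^10 m
GM = 5.661 × 10^20 m³/s²
m = 4.682 × 10^4 kg
GMm = 5.661 × 10^20 × 46820 = 2.65048 × 10^25 m³·kg/s²
2a = 1.65936 × 10^11 m
E_bind = GMm/(2a) = 1.59729 × 10^14 J ≈ 159.7 TJ

Final answer: 159.7 TJ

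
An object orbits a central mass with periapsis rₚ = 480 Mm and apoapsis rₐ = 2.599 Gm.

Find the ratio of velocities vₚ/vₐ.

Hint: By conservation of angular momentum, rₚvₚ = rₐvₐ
rₚ = 480 Mm = 4.8 × 10^8 m
rₐ = 2.599 Gm = 2.599 × 10^9 m
rₚvₚ = rₐvₐ  ⇒  vₚ/vₐ = rₐ/rₚ
vₚ/vₐ = (2.599 × 10^9) / (4.8 × 10^8) = 5.41458

Final answer: vₚ/vₐ = 5.415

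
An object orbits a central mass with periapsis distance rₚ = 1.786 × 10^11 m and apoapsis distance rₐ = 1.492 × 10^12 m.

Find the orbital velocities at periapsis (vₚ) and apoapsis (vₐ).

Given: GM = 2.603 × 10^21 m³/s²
rₚ = 1.786 × 10^11 m
rₐ = 1.492 × 10^12 m
GM = 2.603 × 10^21 m³/s²
a = (rₚ + rₐ)/2 = 8.353 × 10^11 m
Vis-viva: v² = GM (2/r − 1/a)
vₚ² = 2.603 × 10^21 × (1.11982 × 10^-11 − 1.19717 × 10^-12) = 2.60327 × 10^10 m²/s²
vₚ = 161346 m/s ≈ 161.3 km/s
vₐ² = 2.603 × 10^21 × (1.34048 × 10^-12 − 1.19717 × 10^-12) = 3.7303 × 10^8 m²/s²
vₐ = 19314 m/s ≈ 19.31 km/s

Final answer: vₚ = 161.3 km/s, vₐ = 19.31 km/s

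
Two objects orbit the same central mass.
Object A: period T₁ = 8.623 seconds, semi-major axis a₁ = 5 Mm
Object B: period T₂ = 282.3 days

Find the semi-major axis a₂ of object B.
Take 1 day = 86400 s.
T₁ = 8.623 seconds
T₂ = 282.3 days = 2.43907 × 10^7 s
a₁ = 5 Mm = 5 × 10^6 m
Kepler's third law: (T₂/T₁)² = (a₂/a₁)³  ⇒  a₂ = a₁ (T₂/T₁)^(2/3)
T₂/T₁ = 2.82857 × 10^6
(T₂/T₁)^(2/3) = 20000.7
a₂ = 5 × 10^6 m × 20000.7 = 1.00003 × 10^11 m ≈ 100 Gm

Final answer: a₂ = 100 Gm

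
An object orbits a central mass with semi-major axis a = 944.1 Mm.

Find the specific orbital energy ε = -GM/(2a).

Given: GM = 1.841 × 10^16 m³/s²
a = 944.1 Mm = 9.441 × 10^8 m
GM = 1.841 × 10^16 m³/s²
2a = 1.8882 × 10^9 m
ε = −GM/(2a) = -9.75003 × 10^6 J/kg ≈ -9.75 MJ/kg

Final answer: -9.75 MJ/kg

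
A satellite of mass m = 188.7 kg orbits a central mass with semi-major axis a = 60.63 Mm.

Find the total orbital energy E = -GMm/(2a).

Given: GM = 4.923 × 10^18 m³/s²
a = 60.63 Mm = 6.063 × 10^7 m
GM = 4.923 × 10^18 m³/s²
2a = 1.2126 × 10^8 m
GMm = 4.923 × 10^18 × 188.7 = 9.2897 × 10^20 m³·kg/s²
E = −GMm/(2a) = -7.66098 × 10^12 J ≈ -7.661 TJ

Final answer: -7.661 TJ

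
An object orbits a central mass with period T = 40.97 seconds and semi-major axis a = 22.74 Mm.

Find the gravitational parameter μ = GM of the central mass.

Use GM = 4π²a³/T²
T = 40.97 seconds
a = 22.74 Mm = 2.274 × 10^7 m
a³ = 1.1759 × 10^22 m³
T² = 1678.54 s²
GM = 4π² × (1.1759 × 10^22) / 1678.54 = 2.76566 × 10^20 m³/s²
GM ≈ 2.766 × 10^20 m³/s²

Final answer: GM = 2.766 × 10^20 m³/s²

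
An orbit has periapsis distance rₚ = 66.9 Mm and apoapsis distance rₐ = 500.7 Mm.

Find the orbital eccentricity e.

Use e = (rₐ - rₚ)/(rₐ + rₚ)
rₚ = 66.9 Mm = 6.69 × 10^7 m
rₐ = 500.7 Mm = 5.007 × 10^8 m
rₐ − rₚ = 4.338 × 10^8 m
rₐ + rₚ = 5.676 × 10^8 m
e = (rₐ − rₚ)/(rₐ + rₚ) = 0.764271

Final answer: e = 0.7643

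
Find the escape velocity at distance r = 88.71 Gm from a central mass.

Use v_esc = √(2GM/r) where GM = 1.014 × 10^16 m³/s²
r = 88.71 Gm = 8.871 × 10^10 m
GM = 1.014 × 10^16 m³/s²
2GM/r = 2 × (1.014 × 10^16) / (8.871 × 10^10) = 228610 m²/s²
v_esc = √(2GM/r) = 478.132 m/s ≈ 478.1 m/s

Final answer: 478.1 m/s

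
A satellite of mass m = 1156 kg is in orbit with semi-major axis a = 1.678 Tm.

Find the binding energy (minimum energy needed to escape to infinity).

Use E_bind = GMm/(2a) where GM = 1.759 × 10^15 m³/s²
a = 1.678 Tm = 1.678 × 10^12 m
GM = 1.759 × 10^15 m³/s²
m = 1156 kg
GMm = 1.759 × 10^15 × 1156 = 2.0334 × 10^18 m³·kg/s²
2a = 3.356 × 10^12 m
E_bind = GMm/(2a) = 605901 J ≈ 605.9 kJ

Final answer: 605.9 kJ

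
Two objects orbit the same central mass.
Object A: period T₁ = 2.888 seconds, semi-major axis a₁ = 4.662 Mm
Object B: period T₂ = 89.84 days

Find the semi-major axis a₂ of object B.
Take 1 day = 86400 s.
T₁ = 2.888 seconds
T₂ = 89.84 days = 7.76218 × 10^6 s
a₁ = 4.662 Mm = 4.662 × 10^6 m
Kepler's third law: (T₂/T₁)² = (a₂/a₁)³  ⇒  a₂ = a₁ (T₂/T₁)^(2/3)
T₂/T₁ = 2.68773 × 10^6
(T₂/T₁)^(2/3) = 19331.1
a₂ = 4.662 × 10^6 m × 19331.1 = 9.01218 × 10^10 m ≈ 90.12 Gm

Final answer: a₂ = 90.12 Gm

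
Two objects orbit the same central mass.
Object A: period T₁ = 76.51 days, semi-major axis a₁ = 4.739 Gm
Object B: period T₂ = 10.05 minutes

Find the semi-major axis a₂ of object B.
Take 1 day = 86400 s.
T₁ = 76.51 days = 6.61046 × 10^6 s
T₂ = 10.05 minutes = 603 s
a₁ = 4.739 Gm = 4.739 × 10^9 m
Kepler's third law: (T₂/T₁)² = (a₂/a₁)³  ⇒  a₂ = a₁ (T₂/T₁)^(2/3)
T₂/T₁ = 9.1219 × 10^-5
(T₂/T₁)^(2/3) = 0.00202639
a₂ = 4.739 × 10^9 m × 0.00202639 = 9.60307 × 10^6 m ≈ 9.603 Mm

Final answer: a₂ = 9.603 Mm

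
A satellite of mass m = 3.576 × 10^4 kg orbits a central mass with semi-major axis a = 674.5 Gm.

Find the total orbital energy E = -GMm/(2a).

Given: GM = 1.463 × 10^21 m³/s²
a = 674.5 Gm = 6.745 × 10^11 m
GM = 1.463 × 10^21 m³/s²
2a = 1.349 × 10^12 m
GMm = 1.463 × 10^21 × 35760 = 5.23169 × 10^25 m³·kg/s²
E = −GMm/(2a) = -3.8782 × 10^13 J ≈ -38.78 TJ

Final answer: -38.78 TJ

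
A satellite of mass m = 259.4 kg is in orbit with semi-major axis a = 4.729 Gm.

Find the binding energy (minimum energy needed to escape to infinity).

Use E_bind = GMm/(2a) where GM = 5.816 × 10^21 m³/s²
a = 4.729 Gm = 4.729 × 10^9 m
GM = 5.816 × 10^21 m³/s²
m = 259.4 kg
GMm = 5.816 × 10^21 × 259.4 = 1.50867 × 10^24 m³·kg/s²
2a = 9.458 × 10^9 m
E_bind = GMm/(2a) = 1.59513 × 10^14 J ≈ 159.5 TJ

Final answer: 159.5 TJ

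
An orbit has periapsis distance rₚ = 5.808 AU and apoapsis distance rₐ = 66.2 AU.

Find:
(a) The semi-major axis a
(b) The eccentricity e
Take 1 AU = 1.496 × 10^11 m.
rₚ = 5.808 AU = 8.68877 × 10^11 m
rₐ = 66.2 AU = 9.90352 × 10^12 m
(a) a = (rₚ + rₐ)/2 = 5.3862 × 10^12 m ≈ 36 AU
(b) e = (rₐ − rₚ)/(rₐ + rₚ) = (9.03464 × 10^12) / (1.07724 × 10^13) = 0.838685

Final answer:
(a) a = 36 AU
(b) e = 0.8387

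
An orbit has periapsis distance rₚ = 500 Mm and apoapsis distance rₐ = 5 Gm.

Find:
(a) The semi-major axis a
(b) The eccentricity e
rₚ = 500 Mm = 5 × 10^8 m
rₐ = 5 Gm = 5 × 10^9 m
(a) a = (rₚ + rₐ)/2 = 2.75 × 10^9 m ≈ 2.75 Gm
(b) e = (rₐ − rₚ)/(rₐ + rₚ) = (4.5 × 10^9) / (5.5 × 10^9) = 0.818182

Final answer:
(a) a = 2.75 Gm
(b) e = 0.8182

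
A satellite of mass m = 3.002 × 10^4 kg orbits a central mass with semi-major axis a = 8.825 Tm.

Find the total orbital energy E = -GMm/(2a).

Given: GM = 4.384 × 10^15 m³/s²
a = 8.825 Tm = 8.825 × 10^12 m
GM = 4.384 × 10^15 m³/s²
2a = 1.765 × 10^13 m
GMm = 4.384 × 10^15 × 30020 = 1.31608 × 10^20 m³·kg/s²
E = −GMm/(2a) = -7.45653 × 10^6 J ≈ -7.457 MJ

Final answer: -7.457 MJ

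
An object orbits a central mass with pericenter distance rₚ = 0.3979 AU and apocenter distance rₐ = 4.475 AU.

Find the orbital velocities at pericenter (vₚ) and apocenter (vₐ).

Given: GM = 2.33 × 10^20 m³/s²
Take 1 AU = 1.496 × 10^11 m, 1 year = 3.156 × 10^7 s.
rₚ = 0.3979 AU = 5.95258 × 10^10 m
rₐ = 4.475 AU = 6.6946 × 10^11 m
GM = 2.33 × 10^20 m³/s²
a = (rₚ + rₐ)/2 = 3.64493 × 10^11 m
Vis-viva: v² = GM (2/r − 1/a)
vₚ² = 2.33 × 10^20 × (3.35989 × 10^-11 − 2.74354 × 10^-12) = 7.18929 × 10^9 m²/s²
vₚ = 84789.7 m/s ≈ 17.89 AU/year
vₐ² = 2.33 × 10^20 × (2.98748 × 10^-12 − 2.74354 × 10^-12) = 5.68392 × 10^7 m²/s²
vₐ = 7539.18 m/s ≈ 1.59 AU/year

Final answer: vₚ = 17.89 AU/year, vₐ = 1.59 AU/year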